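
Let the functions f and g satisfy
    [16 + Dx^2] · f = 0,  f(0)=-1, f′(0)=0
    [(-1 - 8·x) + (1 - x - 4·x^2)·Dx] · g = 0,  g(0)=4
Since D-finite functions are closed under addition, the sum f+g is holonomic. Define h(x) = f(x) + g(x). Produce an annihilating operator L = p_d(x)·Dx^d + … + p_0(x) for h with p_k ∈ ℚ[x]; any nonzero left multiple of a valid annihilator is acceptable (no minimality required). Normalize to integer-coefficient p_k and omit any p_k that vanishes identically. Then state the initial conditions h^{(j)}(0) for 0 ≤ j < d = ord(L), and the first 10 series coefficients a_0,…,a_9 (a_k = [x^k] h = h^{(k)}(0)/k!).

L = (-560 - 4608·x - 1664·x^2 - 6144·x^3 - 10240·x^4 - 16384·x^5) + (208 - 272·x - 896·x^2 + 1408·x^3 + 1536·x^4 - 6144·x^5 - 8192·x^6)·Dx + (-35 - 288·x - 104·x^2 - 384·x^3 - 640·x^4 - 1024·x^5)·Dx^2 + (13 - 17·x - 56·x^2 + 88·x^3 + 96·x^4 - 384·x^5 - 512·x^6)·Dx^3  (order 3).
h: a_k = 3, 4, 28, 36, 316/3, 260, 32836/45, 1764, 1467388/315, 11716, …
ICs: h(0) = 3, h′(0) = 4, h′′(0) = 56.

f: a_k = -1, 0, 8, 0, -32/3, 0, 256/45, 0, -512/315, 0, …
g: a_k = 4, 4, 20, 36, 116, 260, 724, 1764, 4660, 11716, …
Weyl lclm of L_f,L_g ⇒ L₀ (ord ≤ 3).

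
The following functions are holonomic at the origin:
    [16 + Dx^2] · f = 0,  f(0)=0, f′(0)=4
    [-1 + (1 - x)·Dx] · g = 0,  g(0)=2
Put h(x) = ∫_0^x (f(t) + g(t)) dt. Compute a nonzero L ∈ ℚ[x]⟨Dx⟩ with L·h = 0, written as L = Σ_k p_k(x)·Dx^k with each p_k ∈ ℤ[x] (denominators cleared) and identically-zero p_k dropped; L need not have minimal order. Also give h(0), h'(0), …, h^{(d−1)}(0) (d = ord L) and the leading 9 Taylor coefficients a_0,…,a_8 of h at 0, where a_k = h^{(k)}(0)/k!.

f: a_k = 0, 4, 0, -32/3, 0, 128/15, 0, -1024/315, 0, …
g: a_k = 2, 2, 2, 2, 2, 2, 2, 2, 2, …
h₀=f+g: left-lcm gives L₀, ord ≤ 3.
Integrate: L := L₀·Dx.
L = (-176 + 256·x - 128·x^2)·Dx + (144 - 400·x + 384·x^2 - 128·x^3)·Dx^2 + (-11 + 16·x - 8·x^2)·Dx^3 + (9 - 25·x + 24·x^2 - 8·x^3)·Dx^4  (order 4).
h: a_k = 0, 2, 3, 2/3, -13/6, 2/5, 79/45, 2/7, -197/1260, …
ICs: h(0) = 0, h′(0) = 2, h′′(0) = 6, h′′′(0) = 4.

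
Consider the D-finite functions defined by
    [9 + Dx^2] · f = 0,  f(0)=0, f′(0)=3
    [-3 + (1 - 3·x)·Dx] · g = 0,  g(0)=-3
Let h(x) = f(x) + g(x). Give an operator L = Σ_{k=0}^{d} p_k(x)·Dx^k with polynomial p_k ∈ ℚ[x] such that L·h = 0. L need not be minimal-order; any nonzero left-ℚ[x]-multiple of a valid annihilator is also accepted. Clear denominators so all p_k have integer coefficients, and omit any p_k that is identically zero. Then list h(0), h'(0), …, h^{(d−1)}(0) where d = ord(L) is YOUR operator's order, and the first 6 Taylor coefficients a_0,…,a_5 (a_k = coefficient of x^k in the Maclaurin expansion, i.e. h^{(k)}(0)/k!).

L = (-63 + 54·x - 81·x^2) + (9 - 45·x + 81·x^2 - 81·x^3)·Dx + (-7 + 6·x - 9·x^2)·Dx^2 + (1 - 5·x + 9·x^2 - 9·x^3)·Dx^3  (order 3).
h: a_k = -3, -6, -27, -171/2, -243, -29079/40, …
ICs: h(0) = -3, h′(0) = -6, h′′(0) = -54.

f: a_k = 0, 3, 0, -9/2, 0, 81/40, …
g: a_k = -3, -9, -27, -81, -243, -729, …
L₀ := lclm(L_f,L_g); ord L₀ ≤ 2+1.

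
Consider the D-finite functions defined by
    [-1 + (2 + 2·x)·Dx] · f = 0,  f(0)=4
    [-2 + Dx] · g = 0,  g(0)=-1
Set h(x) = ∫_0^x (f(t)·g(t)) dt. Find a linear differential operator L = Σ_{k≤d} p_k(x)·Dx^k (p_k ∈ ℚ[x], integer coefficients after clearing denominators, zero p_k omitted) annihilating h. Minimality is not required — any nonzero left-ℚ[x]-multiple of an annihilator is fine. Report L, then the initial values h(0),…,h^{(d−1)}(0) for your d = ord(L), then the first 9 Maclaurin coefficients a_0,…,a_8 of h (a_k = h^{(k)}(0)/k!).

L = (-5 - 4·x)·Dx + (2 + 2·x)·Dx^2  (order 2).
h: a_k = 0, -4, -5, -23/6, -103/48, -449/480, -1949/5760, -1643/16128, -36047/1290240, …
ICs: h(0) = 0, h′(0) = -4.

f: a_k = 4, 2, -1/2, 1/4, -5/32, 7/64, -21/256, 33/512, -429/8192, …
g: a_k = -1, -2, -2, -4/3, -2/3, -4/15, -4/45, -8/315, -2/315, …
Product ⇒ symmetric product L₀, ord ≤ 1.
∫: right-multiply L₀ by Dx.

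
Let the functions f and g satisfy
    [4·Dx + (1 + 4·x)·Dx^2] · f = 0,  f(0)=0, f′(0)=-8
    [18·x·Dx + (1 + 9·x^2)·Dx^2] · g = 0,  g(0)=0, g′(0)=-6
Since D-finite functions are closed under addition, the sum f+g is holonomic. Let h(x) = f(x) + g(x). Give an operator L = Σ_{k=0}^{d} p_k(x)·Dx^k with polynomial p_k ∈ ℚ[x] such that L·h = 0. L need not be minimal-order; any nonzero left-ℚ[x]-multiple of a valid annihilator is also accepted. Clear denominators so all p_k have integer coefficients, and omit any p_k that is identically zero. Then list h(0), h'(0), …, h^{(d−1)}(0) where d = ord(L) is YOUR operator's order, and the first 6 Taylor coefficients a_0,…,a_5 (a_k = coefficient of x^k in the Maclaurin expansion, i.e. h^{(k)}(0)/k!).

L = (-36 - 432·x + 972·x^2 + 1296·x^3)·Dx + (-25 - 72·x - 189·x^2 + 1944·x^3 + 2592·x^4)·Dx^2 + (-2 + x + 36·x^2 + 81·x^3 + 486·x^4 + 648·x^5)·Dx^3  (order 3).
h: a_k = 0, -14, 16, -74/3, 128, -2534/5, …
ICs: h(0) = 0, h′(0) = -14, h′′(0) = 32.

f: a_k = 0, -8, 16, -128/3, 128, -2048/5, …
g: a_k = 0, -6, 0, 18, 0, -486/5, …
f+g: L₀ = lclm(L_f,L_g), ord ≤ 2+2.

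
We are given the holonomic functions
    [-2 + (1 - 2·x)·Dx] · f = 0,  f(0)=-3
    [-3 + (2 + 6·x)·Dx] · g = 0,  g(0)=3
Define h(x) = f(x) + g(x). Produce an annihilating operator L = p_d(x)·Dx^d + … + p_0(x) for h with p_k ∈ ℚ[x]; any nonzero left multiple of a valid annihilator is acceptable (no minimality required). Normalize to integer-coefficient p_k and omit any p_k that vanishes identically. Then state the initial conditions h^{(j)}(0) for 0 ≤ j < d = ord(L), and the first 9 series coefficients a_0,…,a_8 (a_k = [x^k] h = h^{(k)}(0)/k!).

f: a_k = -3, -6, -12, -24, -48, -96, -192, -384, -768, …
g: a_k = 3, 9/2, -27/8, 81/16, -1215/128, 5103/256, -45927/1024, 216513/2048, -8444007/32768, …
L₀ := lclm(L_f,L_g); ord L₀ ≤ 1+1.
L = (-66 - 108·x) + (41 + 156·x + 324·x^2)·Dx + (-2 - 38·x - 24·x^2 + 216·x^3)·Dx^2  (order 2).
h: a_k = 0, -3/2, -123/8, -303/16, -7359/128, -19473/256, -242535/1024, -569919/2048, -33609831/32768, …
ICs: h(0) = 0, h′(0) = -3/2.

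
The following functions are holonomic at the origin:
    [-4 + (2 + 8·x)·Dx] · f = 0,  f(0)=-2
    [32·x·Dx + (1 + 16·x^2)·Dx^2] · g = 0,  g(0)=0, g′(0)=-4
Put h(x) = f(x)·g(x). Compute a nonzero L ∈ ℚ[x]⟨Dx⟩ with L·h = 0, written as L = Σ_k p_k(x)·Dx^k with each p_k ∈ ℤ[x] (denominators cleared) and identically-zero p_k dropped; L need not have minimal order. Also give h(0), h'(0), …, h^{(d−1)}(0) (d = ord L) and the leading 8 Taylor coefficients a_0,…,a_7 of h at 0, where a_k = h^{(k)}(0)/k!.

L = (12 - 64·x - 64·x^2) + (-4 + 16·x + 192·x^2 + 256·x^3)·Dx + (1 + 8·x + 32·x^2 + 128·x^3 + 256·x^4)·Dx^2  (order 2).
h: a_k = 0, 8, 16, -176/3, -160/3, 6224/15, 13088/15, -603296/105, …
ICs: h(0) = 0, h′(0) = 8.

f: a_k = -2, -4, 4, -8, 20, -56, 168, -528, …
g: a_k = 0, -4, 0, 64/3, 0, -1024/5, 0, 16384/7, …
Product ⇒ symmetric product L₀, ord ≤ 2.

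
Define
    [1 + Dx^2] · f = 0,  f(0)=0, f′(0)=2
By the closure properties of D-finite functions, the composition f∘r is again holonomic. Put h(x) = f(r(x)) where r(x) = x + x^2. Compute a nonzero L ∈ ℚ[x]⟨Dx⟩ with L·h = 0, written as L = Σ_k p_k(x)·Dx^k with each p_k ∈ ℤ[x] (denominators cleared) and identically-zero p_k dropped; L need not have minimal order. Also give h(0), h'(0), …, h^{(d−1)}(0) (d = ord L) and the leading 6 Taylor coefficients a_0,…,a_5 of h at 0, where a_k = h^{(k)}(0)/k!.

L = (1 + 6·x + 12·x^2 + 8·x^3) - 2·Dx + (1 + 2·x)·Dx^2  (order 2).
h: a_k = 0, 2, 2, -1/3, -1, -59/60, …
ICs: h(0) = 0, h′(0) = 2.

f: a_k = 0, 2, 0, -1/3, 0, 1/60, …
L₀ from L_f via x↦r, Dx↦r'^{-1}Dx.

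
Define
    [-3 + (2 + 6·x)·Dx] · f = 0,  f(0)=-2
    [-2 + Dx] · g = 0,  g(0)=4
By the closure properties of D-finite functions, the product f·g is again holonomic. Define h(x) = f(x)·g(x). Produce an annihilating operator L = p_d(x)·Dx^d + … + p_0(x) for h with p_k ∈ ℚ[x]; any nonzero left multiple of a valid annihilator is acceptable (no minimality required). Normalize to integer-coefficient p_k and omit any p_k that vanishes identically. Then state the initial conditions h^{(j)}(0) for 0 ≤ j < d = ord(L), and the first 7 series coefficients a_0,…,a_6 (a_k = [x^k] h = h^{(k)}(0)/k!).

L = (-7 - 12·x) + (2 + 6·x)·Dx  (order 1).
h: a_k = -8, -28, -31, -181/6, -241/48, -13279/480, 276497/5760, …
ICs: h(0) = -8.

f: a_k = -2, -3, 9/4, -27/8, 405/64, -1701/128, 15309/512, …
g: a_k = 4, 8, 8, 16/3, 8/3, 16/15, 16/45, …
Product ⇒ symmetric product L₀, ord ≤ 1.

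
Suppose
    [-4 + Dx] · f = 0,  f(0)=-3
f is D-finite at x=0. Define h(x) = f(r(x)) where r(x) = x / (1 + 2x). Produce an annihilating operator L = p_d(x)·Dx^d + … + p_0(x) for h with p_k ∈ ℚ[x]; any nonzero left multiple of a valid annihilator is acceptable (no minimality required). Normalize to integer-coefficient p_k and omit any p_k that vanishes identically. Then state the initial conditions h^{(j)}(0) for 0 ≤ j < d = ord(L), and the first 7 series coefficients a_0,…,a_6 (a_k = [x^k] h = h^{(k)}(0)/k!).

f: a_k = -3, -12, -24, -32, -32, -128/5, -256/15, …
Substitute x→r, Dx→(1/r')Dx; clear ⇒ L₀.
L = -4 + (1 + 4·x + 4·x^2)·Dx  (order 1).
h: a_k = -3, -12, 0, 16, -32, 192/5, -256/15, …
ICs: h(0) = -3.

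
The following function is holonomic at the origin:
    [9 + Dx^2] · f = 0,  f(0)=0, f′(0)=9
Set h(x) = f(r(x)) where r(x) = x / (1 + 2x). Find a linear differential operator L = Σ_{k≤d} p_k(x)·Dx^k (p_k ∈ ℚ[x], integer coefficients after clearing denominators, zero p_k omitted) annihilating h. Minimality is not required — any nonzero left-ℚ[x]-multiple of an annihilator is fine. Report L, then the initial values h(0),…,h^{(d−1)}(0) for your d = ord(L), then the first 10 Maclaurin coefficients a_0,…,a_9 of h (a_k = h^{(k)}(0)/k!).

f: a_k = 0, 9, 0, -27/2, 0, 243/40, 0, -729/560, 0, 729/4480, …
f∘r: x↦r, Dx↦Dx/r' in L_f ⇒ L₀.
L = 9 + (4 + 24·x + 48·x^2 + 32·x^3)·Dx + (1 + 8·x + 24·x^2 + 32·x^3 + 16·x^4)·Dx^2  (order 2).
h: a_k = 0, 9, -18, 45/2, 9, -6957/40, 2925/4, -1288449/560, 249489/40, -13645755/896, …
ICs: h(0) = 0, h′(0) = 9.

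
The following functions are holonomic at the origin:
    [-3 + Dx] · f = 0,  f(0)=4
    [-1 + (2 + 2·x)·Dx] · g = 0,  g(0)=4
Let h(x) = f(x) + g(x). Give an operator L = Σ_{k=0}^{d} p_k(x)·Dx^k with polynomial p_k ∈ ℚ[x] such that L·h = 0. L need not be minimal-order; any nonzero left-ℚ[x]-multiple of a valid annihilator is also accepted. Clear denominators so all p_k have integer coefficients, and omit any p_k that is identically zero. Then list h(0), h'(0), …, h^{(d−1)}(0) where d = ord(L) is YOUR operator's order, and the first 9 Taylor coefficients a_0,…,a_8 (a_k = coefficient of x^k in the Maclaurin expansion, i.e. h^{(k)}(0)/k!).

f: a_k = 4, 12, 18, 18, 27/2, 81/10, 81/20, 243/140, 729/1120, …
g: a_k = 4, 2, -1/2, 1/4, -5/32, 7/64, -21/256, 33/512, -429/8192, …
f+g: L₀ = lclm(L_f,L_g), ord ≤ 1+1.
L = (21 + 18·x) + (-37 - 72·x - 36·x^2)·Dx + (10 + 22·x + 12·x^2)·Dx^2  (order 2).
h: a_k = 8, 14, 35/2, 73/4, 427/32, 2627/320, 5079/1280, 32259/17920, 171609/286720, …
ICs: h(0) = 8, h′(0) = 14.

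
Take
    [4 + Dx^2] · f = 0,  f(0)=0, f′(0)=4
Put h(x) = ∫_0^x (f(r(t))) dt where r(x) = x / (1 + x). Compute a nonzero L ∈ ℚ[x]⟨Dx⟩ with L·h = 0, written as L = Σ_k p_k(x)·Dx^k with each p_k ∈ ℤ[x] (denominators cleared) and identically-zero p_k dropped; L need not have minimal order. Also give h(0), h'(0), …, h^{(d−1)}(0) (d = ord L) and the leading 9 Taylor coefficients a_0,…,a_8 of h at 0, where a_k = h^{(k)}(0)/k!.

f: a_k = 0, 4, 0, -8/3, 0, 8/15, 0, -16/315, 0, …
f∘r: x↦r, Dx↦Dx/r' in L_f ⇒ L₀.
h=∫h₀ ⇒ L = L₀·Dx.
L = 4·Dx + (2 + 6·x + 6·x^2 + 2·x^3)·Dx^2 + (1 + 4·x + 6·x^2 + 4·x^3 + x^4)·Dx^3  (order 3).
h: a_k = 0, 0, 2, -4/3, 1/3, 4/5, -86/45, 20/7, -2209/630, …
ICs: h(0) = 0, h′(0) = 0, h′′(0) = 4.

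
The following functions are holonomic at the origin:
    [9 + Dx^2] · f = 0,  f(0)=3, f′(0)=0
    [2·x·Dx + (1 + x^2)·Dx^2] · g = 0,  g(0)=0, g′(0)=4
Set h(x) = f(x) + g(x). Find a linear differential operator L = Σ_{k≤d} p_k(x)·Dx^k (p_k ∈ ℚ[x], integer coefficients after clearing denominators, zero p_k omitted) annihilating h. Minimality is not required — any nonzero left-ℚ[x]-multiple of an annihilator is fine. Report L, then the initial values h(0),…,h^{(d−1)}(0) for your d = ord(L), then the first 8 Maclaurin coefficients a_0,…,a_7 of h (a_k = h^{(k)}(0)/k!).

f: a_k = 3, 0, -27/2, 0, 81/8, 0, -243/80, 0, …
g: a_k = 0, 4, 0, -4/3, 0, 4/5, 0, -4/7, …
h₀=f+g: left-lcm gives L₀, ord ≤ 4.
L = (-54·x + 540·x^3 + 162·x^5)·Dx + (63 + 279·x^2 + 297·x^4 + 81·x^6)·Dx^2 + (-6·x + 60·x^3 + 18·x^5)·Dx^3 + (7 + 31·x^2 + 33·x^4 + 9·x^6)·Dx^4  (order 4).
h: a_k = 3, 4, -27/2, -4/3, 81/8, 4/5, -243/80, -4/7, …
ICs: h(0) = 3, h′(0) = 4, h′′(0) = -27, h′′′(0) = -8.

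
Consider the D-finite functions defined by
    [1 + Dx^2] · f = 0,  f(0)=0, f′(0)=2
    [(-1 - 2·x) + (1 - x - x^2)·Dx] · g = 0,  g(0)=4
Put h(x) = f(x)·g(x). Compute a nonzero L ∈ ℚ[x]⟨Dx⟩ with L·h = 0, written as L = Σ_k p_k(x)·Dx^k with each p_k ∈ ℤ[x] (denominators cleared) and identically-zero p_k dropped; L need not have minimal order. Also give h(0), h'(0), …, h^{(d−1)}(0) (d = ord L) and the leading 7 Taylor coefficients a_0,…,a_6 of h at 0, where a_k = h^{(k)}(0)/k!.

f: a_k = 0, 2, 0, -1/3, 0, 1/60, 0, …
g: a_k = 4, 4, 8, 12, 20, 32, 52, …
h₀=f·g: eliminate ⇒ L₀, order ≤ 2·1.
L = (1 + x + x^2) + (2 + 4·x)·Dx + (-1 + x + x^2)·Dx^2  (order 2).
h: a_k = 0, 8, 8, 44/3, 68/3, 187/5, 901/15, …
ICs: h(0) = 0, h′(0) = 8.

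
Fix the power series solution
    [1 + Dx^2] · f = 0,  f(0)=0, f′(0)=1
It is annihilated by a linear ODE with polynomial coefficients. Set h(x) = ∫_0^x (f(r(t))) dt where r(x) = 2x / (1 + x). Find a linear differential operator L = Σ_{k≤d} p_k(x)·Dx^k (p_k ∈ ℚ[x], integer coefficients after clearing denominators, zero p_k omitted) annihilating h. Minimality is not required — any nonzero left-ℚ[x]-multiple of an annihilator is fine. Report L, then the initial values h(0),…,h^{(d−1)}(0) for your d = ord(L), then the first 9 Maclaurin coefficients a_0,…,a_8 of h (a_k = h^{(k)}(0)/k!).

f: a_k = 0, 1, 0, -1/6, 0, 1/120, 0, -1/5040, 0, …
f∘r: x↦r, Dx↦Dx/r' in L_f ⇒ L₀.
∫: right-multiply L₀ by Dx.
L = 4·Dx + (2 + 6·x + 6·x^2 + 2·x^3)·Dx^2 + (1 + 4·x + 6·x^2 + 4·x^3 + x^4)·Dx^3  (order 3).
h: a_k = 0, 0, 1, -2/3, 1/6, 2/5, -43/45, 10/7, -2209/1260, …
ICs: h(0) = 0, h′(0) = 0, h′′(0) = 2.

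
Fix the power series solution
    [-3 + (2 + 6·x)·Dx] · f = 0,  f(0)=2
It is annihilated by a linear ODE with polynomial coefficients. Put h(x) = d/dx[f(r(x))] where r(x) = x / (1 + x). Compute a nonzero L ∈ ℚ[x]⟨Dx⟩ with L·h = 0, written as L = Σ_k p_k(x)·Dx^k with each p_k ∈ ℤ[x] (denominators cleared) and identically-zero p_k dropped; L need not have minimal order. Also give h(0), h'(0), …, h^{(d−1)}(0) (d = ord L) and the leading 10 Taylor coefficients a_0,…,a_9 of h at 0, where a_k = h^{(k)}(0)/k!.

L = (-7 - 16·x) + (-2 - 10·x - 8·x^2)·Dx  (order 1).
h: a_k = 3, -21/2, 261/8, -1677/16, 45345/128, -318915/256, 4608345/1024, -33903165/2048, 2020675545/32768, -15193591815/65536, …
ICs: h(0) = 3.

f: a_k = 2, 3, -9/4, 27/8, -405/64, 1701/128, -15309/512, 72171/1024, -2814669/16384, 14073345/32768, …
Substitute x→r, Dx→(1/r')Dx; clear ⇒ L₀.
h₀' ⇒ L via d/dx closure of L₀.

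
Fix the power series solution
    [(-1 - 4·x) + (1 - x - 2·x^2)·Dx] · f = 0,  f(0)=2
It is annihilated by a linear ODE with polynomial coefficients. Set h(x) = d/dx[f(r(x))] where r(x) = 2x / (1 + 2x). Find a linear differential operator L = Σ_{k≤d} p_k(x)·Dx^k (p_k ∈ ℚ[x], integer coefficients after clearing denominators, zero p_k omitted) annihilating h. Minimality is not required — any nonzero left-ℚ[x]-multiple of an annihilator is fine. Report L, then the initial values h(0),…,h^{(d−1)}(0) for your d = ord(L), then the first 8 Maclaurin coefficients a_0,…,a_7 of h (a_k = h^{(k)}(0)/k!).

L = (8 + 48·x + 288·x^2 + 320·x^3) + (-1 - 14·x - 36·x^2 + 56·x^3 + 160·x^4)·Dx  (order 1).
h: a_k = 4, 32, 0, 512, -1280, 9216, -35840, 180224, …
ICs: h(0) = 4.

f: a_k = 2, 2, 6, 10, 22, 42, 86, 170, …
Change of var in L_f (x↦r) gives L₀.
Derive L from L₀ (diff closure).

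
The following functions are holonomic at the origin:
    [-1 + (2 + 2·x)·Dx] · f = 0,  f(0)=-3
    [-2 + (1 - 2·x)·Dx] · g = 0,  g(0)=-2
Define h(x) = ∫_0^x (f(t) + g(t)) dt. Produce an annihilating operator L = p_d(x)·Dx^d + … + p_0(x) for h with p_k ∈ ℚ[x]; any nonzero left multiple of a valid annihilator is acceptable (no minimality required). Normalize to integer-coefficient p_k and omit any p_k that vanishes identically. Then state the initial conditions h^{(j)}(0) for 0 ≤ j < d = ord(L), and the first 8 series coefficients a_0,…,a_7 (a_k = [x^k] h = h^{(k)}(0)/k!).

L = (6 + 4·x)·Dx + (-11 - 20·x - 12·x^2)·Dx^2 + (2 + 2·x - 8·x^2 - 8·x^3)·Dx^3  (order 3).
h: a_k = 0, -5, -11/4, -61/24, -259/64, -4081/640, -16405/1536, -131009/7168, …
ICs: h(0) = 0, h′(0) = -5, h′′(0) = -11/2.

f: a_k = -3, -3/2, 3/8, -3/16, 15/128, -21/256, 63/1024, -99/2048, …
g: a_k = -2, -4, -8, -16, -32, -64, -128, -256, …
h₀=f+g: left-lcm gives L₀, ord ≤ 2.
h=∫h₀ ⇒ L = L₀·Dx.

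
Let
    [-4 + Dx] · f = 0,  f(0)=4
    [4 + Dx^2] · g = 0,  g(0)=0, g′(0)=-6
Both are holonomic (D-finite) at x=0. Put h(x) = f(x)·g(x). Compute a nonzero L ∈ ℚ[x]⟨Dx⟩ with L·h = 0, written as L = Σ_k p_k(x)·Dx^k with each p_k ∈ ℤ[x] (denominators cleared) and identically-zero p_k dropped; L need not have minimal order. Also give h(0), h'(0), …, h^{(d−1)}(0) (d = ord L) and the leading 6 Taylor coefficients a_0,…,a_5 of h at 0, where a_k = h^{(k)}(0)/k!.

L = 20 - 8·Dx + Dx^2  (order 2).
h: a_k = 0, -24, -96, -176, -192, -656/5, …
ICs: h(0) = 0, h′(0) = -24.

f: a_k = 4, 16, 32, 128/3, 128/3, 512/15, …
g: a_k = 0, -6, 0, 4, 0, -4/5, …
h₀=f·g: eliminate ⇒ L₀, order ≤ 1·2.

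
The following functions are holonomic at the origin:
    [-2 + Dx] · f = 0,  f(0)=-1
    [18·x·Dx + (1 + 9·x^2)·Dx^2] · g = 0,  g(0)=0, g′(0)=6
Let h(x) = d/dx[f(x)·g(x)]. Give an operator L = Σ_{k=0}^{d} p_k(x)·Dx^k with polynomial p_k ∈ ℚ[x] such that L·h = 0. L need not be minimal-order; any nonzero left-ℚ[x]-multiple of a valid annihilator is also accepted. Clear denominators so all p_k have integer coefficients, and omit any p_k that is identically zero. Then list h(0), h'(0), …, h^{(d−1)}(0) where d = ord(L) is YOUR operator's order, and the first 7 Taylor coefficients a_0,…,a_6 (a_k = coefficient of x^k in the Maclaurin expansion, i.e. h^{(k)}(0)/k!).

f: a_k = -1, -2, -2, -4/3, -2/3, -4/15, -4/45, …
g: a_k = 0, 6, 0, -18, 0, 486/5, 0, …
f·g: L₀ = L_f ⊗_s L_g, ord ≤ 1·2.
h₀' ⇒ L via d/dx closure of L₀.
L = (-14 - 72·x + 558·x^2 - 648·x^3 + 324·x^4) + (5 + 54·x - 315·x^2 + 486·x^3 - 324·x^4)·Dx + (1 - 9·x + 18·x^2 - 81·x^3 + 81·x^4)·Dx^2  (order 2).
h: a_k = -6, -24, 18, 112, -326, -1032, 46402/15, …
ICs: h(0) = -6, h′(0) = -24.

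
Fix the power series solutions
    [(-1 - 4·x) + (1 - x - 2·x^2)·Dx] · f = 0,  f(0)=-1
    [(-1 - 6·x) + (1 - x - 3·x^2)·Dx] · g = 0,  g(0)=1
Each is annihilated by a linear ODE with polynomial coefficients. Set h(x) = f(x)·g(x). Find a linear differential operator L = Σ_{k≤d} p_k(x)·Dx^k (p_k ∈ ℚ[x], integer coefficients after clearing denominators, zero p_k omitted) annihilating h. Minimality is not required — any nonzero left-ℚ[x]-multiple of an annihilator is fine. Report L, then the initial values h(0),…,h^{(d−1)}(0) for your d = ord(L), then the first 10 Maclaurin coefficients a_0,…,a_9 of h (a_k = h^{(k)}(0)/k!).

L = (-2 - 8·x + 15·x^2 + 24·x^3) + (1 - 2·x - 4·x^2 + 5·x^3 + 6·x^4)·Dx  (order 1).
h: a_k = -1, -2, -8, -19, -54, -132, -337, -818, -2000, -4795, …
ICs: h(0) = -1.

f: a_k = -1, -1, -3, -5, -11, -21, -43, -85, -171, -341, …
g: a_k = 1, 1, 4, 7, 19, 40, 97, 217, 508, 1159, …
L₀ := L_f ⊗_s L_g (sym. prod.), ord ≤ 1.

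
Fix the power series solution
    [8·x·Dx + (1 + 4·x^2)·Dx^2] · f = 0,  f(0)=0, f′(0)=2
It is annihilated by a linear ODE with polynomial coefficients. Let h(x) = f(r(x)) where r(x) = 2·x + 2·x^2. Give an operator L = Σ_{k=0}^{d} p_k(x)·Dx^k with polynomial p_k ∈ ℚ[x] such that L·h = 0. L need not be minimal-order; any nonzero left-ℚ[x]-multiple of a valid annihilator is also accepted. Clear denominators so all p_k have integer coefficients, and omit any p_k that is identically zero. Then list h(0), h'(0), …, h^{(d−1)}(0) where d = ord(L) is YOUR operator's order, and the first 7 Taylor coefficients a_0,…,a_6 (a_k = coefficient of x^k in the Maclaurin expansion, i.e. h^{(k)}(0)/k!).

L = (-2 + 32·x + 128·x^2 + 192·x^3 + 96·x^4)·Dx + (1 + 2·x + 16·x^2 + 64·x^3 + 80·x^4 + 32·x^5)·Dx^2  (order 2).
h: a_k = 0, 4, 4, -64/3, -64, 704/5, 3008/3, …
ICs: h(0) = 0, h′(0) = 4.

f: a_k = 0, 2, 0, -8/3, 0, 32/5, 0, …
Substitute x→r, Dx→(1/r')Dx; clear ⇒ L₀.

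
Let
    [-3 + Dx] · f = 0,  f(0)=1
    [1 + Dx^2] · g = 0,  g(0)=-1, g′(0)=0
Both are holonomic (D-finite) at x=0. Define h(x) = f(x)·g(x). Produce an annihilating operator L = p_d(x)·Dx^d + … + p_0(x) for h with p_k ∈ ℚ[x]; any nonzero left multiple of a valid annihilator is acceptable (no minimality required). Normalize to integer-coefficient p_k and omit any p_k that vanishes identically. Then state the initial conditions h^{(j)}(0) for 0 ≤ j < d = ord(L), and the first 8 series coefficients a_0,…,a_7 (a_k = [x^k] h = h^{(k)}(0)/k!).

L = 10 - 6·Dx + Dx^2  (order 2).
h: a_k = -1, -3, -4, -3, -7/6, 1/10, 22/45, 83/210, …
ICs: h(0) = -1, h′(0) = -3.

f: a_k = 1, 3, 9/2, 9/2, 27/8, 81/40, 81/80, 243/560, …
g: a_k = -1, 0, 1/2, 0, -1/24, 0, 1/720, 0, …
h₀=f·g: eliminate ⇒ L₀, order ≤ 1·2.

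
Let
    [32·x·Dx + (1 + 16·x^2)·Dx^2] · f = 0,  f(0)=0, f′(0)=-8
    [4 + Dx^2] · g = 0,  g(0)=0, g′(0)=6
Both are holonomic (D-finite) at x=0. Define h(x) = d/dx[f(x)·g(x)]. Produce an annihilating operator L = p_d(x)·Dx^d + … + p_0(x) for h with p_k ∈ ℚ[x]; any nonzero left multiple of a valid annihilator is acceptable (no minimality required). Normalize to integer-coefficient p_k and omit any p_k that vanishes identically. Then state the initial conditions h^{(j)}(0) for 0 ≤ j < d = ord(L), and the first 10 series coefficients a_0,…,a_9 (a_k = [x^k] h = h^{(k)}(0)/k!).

f: a_k = 0, -8, 0, 128/3, 0, -2048/5, 0, 32768/7, 0, -524288/9, …
g: a_k = 0, 6, 0, -4, 0, 4/5, 0, -8/105, 0, 4/945, …
h₀=f·g: eliminate ⇒ L₀, order ≤ 2·2.
h₀' ⇒ L via d/dx closure of L₀.
L = (62288 + 2213376·x^2 + 73428992·x^4 + 58982400·x^6 + 3145728·x^8 - 167772160·x^10 + 268435456·x^12) + (35072·x + 2871296·x^3 + 39976960·x^5 + 52428800·x^7 + 83886080·x^9 + 268435456·x^11)·Dx + (15912 + 579328·x^2 + 18954240·x^4 + 19529728·x^6 + 9961472·x^8 - 16777216·x^10 + 134217728·x^12)·Dx^2 + (8768·x + 717824·x^3 + 9994240·x^5 + 13107200·x^7 + 20971520·x^9 + 67108864·x^11)·Dx^3 + (85 + 6496·x^2 + 149248·x^4 + 1196032·x^6 + 2293760·x^8 + 6291456·x^10 + 16777216·x^12)·Dx^4  (order 4).
h: a_k = 0, -96, 0, 1152, 0, -15808, 0, 238080, 0, -3483089216/945, …
ICs: h(0) = 0, h′(0) = -96, h′′(0) = 0, h′′′(0) = 6912.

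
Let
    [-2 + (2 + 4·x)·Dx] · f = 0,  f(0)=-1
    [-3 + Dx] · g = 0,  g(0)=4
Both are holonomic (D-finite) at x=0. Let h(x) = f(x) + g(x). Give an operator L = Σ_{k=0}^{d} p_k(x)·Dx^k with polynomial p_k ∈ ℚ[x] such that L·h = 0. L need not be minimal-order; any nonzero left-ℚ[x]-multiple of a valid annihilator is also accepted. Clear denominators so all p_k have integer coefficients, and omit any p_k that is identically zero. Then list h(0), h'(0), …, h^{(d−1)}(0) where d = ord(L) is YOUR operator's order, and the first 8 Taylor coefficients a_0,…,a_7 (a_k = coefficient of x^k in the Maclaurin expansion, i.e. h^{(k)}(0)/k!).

L = (6 + 9·x) + (-5 - 18·x - 18·x^2)·Dx + (1 + 5·x + 6·x^2)·Dx^2  (order 2).
h: a_k = 3, 11, 37/2, 35/2, 113/8, 289/40, 429/80, -183/560, …
ICs: h(0) = 3, h′(0) = 11.

f: a_k = -1, -1, 1/2, -1/2, 5/8, -7/8, 21/16, -33/16, …
g: a_k = 4, 12, 18, 18, 27/2, 81/10, 81/20, 243/140, …
Weyl lclm of L_f,L_g ⇒ L₀ (ord ≤ 2).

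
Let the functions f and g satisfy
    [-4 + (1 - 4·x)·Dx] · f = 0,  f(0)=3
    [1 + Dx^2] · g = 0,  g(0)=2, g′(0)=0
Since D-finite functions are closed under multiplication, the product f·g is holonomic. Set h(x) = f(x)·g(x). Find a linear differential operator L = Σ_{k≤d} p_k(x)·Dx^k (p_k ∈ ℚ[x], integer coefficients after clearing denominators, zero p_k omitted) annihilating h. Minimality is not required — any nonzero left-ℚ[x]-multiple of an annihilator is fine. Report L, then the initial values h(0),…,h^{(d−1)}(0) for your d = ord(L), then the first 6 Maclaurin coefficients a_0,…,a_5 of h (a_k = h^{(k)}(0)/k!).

L = (-1 + 4·x) + 8·Dx + (-1 + 4·x)·Dx^2  (order 2).
h: a_k = 6, 24, 93, 372, 5953/4, 5953, …
ICs: h(0) = 6, h′(0) = 24.

f: a_k = 3, 12, 48, 192, 768, 3072, …
g: a_k = 2, 0, -1, 0, 1/12, 0, …
L₀ := L_f ⊗_s L_g (sym. prod.), ord ≤ 2.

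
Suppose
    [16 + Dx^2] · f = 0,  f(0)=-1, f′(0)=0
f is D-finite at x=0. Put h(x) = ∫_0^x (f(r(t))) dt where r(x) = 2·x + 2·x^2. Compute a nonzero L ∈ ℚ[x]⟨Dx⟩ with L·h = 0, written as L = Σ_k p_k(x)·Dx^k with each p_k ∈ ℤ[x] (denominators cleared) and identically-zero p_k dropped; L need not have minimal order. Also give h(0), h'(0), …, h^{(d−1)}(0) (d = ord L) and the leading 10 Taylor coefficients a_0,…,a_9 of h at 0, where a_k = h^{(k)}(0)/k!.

f: a_k = -1, 0, 8, 0, -32/3, 0, 256/45, 0, -512/315, 0, …
f∘r: x↦r, Dx↦Dx/r' in L_f ⇒ L₀.
∫: right-multiply L₀ by Dx.
L = (64 + 384·x + 768·x^2 + 512·x^3)·Dx - 2·Dx^2 + (1 + 2·x)·Dx^3  (order 3).
h: a_k = 0, -1, 0, 32/3, 16, -416/15, -1024/9, -29696/315, 2816/15, 1535488/2835, …
ICs: h(0) = 0, h′(0) = -1, h′′(0) = 0.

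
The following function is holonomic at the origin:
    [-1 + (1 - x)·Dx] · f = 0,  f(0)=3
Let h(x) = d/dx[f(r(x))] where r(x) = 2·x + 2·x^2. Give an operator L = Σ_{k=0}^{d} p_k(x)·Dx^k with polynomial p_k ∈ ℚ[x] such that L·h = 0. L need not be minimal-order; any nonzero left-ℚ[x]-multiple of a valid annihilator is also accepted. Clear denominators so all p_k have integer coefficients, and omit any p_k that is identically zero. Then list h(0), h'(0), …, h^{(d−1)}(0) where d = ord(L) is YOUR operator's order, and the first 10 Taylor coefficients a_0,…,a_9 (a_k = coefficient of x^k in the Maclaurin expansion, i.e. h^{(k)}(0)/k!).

f: a_k = 3, 3, 3, 3, 3, 3, 3, 3, 3, 3, …
f∘r: x↦r, Dx↦Dx/r' in L_f ⇒ L₀.
Derive L from L₀ (diff closure).
L = (6 + 12·x + 12·x^2) + (-1 + 6·x^2 + 4·x^3)·Dx  (order 1).
h: a_k = 6, 36, 144, 528, 1800, 5904, 18816, 58752, 180576, 548160, …
ICs: h(0) = 6.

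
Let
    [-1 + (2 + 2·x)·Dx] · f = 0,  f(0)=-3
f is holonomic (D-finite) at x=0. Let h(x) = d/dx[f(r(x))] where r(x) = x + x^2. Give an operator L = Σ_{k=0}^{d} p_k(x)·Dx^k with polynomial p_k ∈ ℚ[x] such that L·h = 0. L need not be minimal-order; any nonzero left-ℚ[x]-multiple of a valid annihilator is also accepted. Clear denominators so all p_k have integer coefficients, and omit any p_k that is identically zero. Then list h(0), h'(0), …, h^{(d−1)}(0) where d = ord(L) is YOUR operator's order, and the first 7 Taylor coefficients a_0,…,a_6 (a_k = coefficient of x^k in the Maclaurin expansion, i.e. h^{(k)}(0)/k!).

L = 3 + (-2 - 6·x - 6·x^2 - 4·x^3)·Dx  (order 1).
h: a_k = -3/2, -9/4, 27/16, -9/32, -225/256, 513/512, -441/2048, …
ICs: h(0) = -3/2.

f: a_k = -3, -3/2, 3/8, -3/16, 15/128, -21/256, 63/1024, …
f∘r: x↦r, Dx↦Dx/r' in L_f ⇒ L₀.
Differentiate: ansatz ord ≤ ord L₀ ⇒ L.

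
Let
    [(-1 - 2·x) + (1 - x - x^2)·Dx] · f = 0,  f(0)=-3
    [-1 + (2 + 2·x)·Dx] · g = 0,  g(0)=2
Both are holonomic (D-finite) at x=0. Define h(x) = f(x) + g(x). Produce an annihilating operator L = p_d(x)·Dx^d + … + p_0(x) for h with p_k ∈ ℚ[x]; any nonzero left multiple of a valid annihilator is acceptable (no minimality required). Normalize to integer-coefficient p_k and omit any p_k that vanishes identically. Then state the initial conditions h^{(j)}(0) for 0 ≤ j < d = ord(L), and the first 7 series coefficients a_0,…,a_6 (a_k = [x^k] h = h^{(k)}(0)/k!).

L = (-9 - 21·x - 21·x^2 - 10·x^3) + (17 + 54·x + 87·x^2 + 74·x^3 + 25·x^4)·Dx + (-2 - 14·x - 6·x^2 + 30·x^3 + 34·x^4 + 10·x^5)·Dx^2  (order 2).
h: a_k = -1, -2, -25/4, -71/8, -965/64, -3065/128, -19989/512, …
ICs: h(0) = -1, h′(0) = -2.

f: a_k = -3, -3, -6, -9, -15, -24, -39, …
g: a_k = 2, 1, -1/4, 1/8, -5/64, 7/128, -21/512, …
Weyl lclm of L_f,L_g ⇒ L₀ (ord ≤ 2).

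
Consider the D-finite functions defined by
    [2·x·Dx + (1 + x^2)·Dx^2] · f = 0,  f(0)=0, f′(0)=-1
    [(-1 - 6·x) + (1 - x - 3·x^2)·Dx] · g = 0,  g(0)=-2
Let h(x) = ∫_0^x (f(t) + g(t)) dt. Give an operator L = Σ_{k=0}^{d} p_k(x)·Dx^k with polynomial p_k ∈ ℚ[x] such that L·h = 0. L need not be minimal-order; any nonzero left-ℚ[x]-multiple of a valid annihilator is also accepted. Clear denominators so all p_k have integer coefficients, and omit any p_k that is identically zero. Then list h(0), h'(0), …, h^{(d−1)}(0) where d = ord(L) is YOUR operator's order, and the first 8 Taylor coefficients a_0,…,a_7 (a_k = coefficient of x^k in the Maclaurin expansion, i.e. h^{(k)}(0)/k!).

L = (8 - 32·x - 300·x^2 - 504·x^3 - 1134·x^4 - 162·x^6)·Dx^2 + (-22 - 148·x - 184·x^2 - 576·x^3 - 441·x^4 - 918·x^5 - 27·x^6 - 162·x^7)·Dx^3 + (4 + 6·x + 18·x^2 - 60·x^3 - 85·x^4 - 75·x^5 - 126·x^6 - 9·x^7 - 27·x^8)·Dx^4  (order 4).
h: a_k = 0, -2, -3/2, -8/3, -41/12, -38/5, -401/30, -194/7, …
ICs: h(0) = 0, h′(0) = -2, h′′(0) = -3, h′′′(0) = -16.

f: a_k = 0, -1, 0, 1/3, 0, -1/5, 0, 1/7, …
g: a_k = -2, -2, -8, -14, -38, -80, -194, -434, …
Weyl lclm of L_f,L_g ⇒ L₀ (ord ≤ 3).
Integrate: L := L₀·Dx.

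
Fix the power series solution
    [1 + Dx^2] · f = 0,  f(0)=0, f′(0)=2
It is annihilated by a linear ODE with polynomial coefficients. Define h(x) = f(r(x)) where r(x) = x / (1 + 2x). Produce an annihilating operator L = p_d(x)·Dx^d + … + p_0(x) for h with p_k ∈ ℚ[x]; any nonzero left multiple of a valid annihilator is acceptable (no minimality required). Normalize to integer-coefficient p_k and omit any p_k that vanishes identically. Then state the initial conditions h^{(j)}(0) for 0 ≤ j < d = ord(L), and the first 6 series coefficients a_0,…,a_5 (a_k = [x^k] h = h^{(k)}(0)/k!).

f: a_k = 0, 2, 0, -1/3, 0, 1/60, …
L₀ from L_f via x↦r, Dx↦r'^{-1}Dx.
L = 1 + (4 + 24·x + 48·x^2 + 32·x^3)·Dx + (1 + 8·x + 24·x^2 + 32·x^3 + 16·x^4)·Dx^2  (order 2).
h: a_k = 0, 2, -4, 23/3, -14, 1441/60, …
ICs: h(0) = 0, h′(0) = 2.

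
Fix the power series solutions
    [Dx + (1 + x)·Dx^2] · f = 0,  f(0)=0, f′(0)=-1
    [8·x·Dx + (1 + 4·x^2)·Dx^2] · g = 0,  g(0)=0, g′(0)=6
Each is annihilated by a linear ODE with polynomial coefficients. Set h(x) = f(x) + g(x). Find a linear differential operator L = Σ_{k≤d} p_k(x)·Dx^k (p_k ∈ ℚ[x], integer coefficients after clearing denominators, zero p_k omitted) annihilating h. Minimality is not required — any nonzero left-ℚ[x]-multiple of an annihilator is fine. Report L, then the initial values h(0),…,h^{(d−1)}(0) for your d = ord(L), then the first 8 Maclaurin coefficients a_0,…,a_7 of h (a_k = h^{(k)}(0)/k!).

f: a_k = 0, -1, 1/2, -1/3, 1/4, -1/5, 1/6, -1/7, …
g: a_k = 0, 6, 0, -8, 0, 96/5, 0, -384/7, …
L₀ := lclm(L_f,L_g); ord L₀ ≤ 2+2.
L = (-8 - 24·x + 96·x^2 + 32·x^3)·Dx + (-10 - 16·x + 72·x^2 + 192·x^3 + 64·x^4)·Dx^2 + (-1 + 7·x + 8·x^2 + 32·x^3 + 48·x^4 + 16·x^5)·Dx^3  (order 3).
h: a_k = 0, 5, 1/2, -25/3, 1/4, 19, 1/6, -55, …
ICs: h(0) = 0, h′(0) = 5, h′′(0) = 1.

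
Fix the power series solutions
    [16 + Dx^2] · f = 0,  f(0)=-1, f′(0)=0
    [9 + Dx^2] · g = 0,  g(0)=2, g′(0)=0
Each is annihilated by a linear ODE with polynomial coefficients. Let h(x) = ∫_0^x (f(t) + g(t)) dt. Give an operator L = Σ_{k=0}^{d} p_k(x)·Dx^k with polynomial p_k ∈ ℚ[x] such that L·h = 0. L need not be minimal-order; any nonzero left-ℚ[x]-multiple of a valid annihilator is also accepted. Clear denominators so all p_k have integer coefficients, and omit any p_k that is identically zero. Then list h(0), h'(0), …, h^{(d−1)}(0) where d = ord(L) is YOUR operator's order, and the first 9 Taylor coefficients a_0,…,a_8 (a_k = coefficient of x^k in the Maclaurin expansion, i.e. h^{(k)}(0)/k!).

f: a_k = -1, 0, 8, 0, -32/3, 0, 256/45, 0, -512/315, …
g: a_k = 2, 0, -9, 0, 27/4, 0, -81/40, 0, 729/2240, …
f+g: L₀ = lclm(L_f,L_g), ord ≤ 2+2.
∫: right-multiply L₀ by Dx.
L = 144·Dx + 25·Dx^3 + Dx^5  (order 5).
h: a_k = 0, 1, 0, -1/3, 0, -47/60, 0, 1319/2520, 0, …
ICs: h(0) = 0, h′(0) = 1, h′′(0) = 0, h′′′(0) = -2, h′′′′(0) = 0.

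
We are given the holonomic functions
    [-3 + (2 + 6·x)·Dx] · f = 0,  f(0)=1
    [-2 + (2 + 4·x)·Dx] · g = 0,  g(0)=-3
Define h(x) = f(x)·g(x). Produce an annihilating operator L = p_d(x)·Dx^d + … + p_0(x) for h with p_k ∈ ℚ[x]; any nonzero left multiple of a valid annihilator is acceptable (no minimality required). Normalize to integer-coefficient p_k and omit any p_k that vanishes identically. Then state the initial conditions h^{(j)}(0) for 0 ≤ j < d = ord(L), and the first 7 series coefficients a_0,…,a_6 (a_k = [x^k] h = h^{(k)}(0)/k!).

f: a_k = 1, 3/2, -9/8, 27/16, -405/128, 1701/256, -15309/1024, …
g: a_k = -3, -3, 3/2, -3/2, 15/8, -21/8, 63/16, …
Product ⇒ symmetric product L₀, ord ≤ 1.
L = (-5 - 12·x) + (2 + 10·x + 12·x^2)·Dx  (order 1).
h: a_k = -3, -15/2, 3/8, -15/16, 303/128, -1545/256, 15903/1024, …
ICs: h(0) = -3.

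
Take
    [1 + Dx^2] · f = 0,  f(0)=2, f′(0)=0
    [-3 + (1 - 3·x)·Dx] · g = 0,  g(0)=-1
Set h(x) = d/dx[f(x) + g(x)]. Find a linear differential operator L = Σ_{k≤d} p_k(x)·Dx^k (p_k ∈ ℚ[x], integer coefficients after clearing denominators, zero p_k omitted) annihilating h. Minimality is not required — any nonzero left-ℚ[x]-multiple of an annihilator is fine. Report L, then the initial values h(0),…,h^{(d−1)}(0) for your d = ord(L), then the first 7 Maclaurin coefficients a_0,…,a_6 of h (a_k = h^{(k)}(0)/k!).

L = (654 - 36·x + 54·x^2) + (-55 + 171·x - 27·x^2 + 27·x^3)·Dx + (654 - 36·x + 54·x^2)·Dx^2 + (-55 + 171·x - 27·x^2 + 27·x^3)·Dx^3  (order 3).
h: a_k = -3, -20, -81, -971/3, -1215, -262441/60, -15309, …
ICs: h(0) = -3, h′(0) = -20, h′′(0) = -162.

f: a_k = 2, 0, -1, 0, 1/12, 0, -1/360, …
g: a_k = -1, -3, -9, -27, -81, -243, -729, …
L₀ := lclm(L_f,L_g); ord L₀ ≤ 2+1.
h=h₀': d/dx-closure on L₀ ⇒ L.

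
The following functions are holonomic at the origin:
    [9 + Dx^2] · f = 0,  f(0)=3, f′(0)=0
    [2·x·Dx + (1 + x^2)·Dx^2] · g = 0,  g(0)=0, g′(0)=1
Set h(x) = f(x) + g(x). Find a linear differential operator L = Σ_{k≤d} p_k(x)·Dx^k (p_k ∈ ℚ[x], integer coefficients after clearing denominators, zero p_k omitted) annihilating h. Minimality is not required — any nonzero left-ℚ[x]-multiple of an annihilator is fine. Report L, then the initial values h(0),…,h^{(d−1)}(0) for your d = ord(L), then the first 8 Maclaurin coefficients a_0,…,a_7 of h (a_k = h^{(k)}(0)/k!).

f: a_k = 3, 0, -27/2, 0, 81/8, 0, -243/80, 0, …
g: a_k = 0, 1, 0, -1/3, 0, 1/5, 0, -1/7, …
L₀ := lclm(L_f,L_g); ord L₀ ≤ 2+2.
L = (-54·x + 540·x^3 + 162·x^5)·Dx + (63 + 279·x^2 + 297·x^4 + 81·x^6)·Dx^2 + (-6·x + 60·x^3 + 18·x^5)·Dx^3 + (7 + 31·x^2 + 33·x^4 + 9·x^6)·Dx^4  (order 4).
h: a_k = 3, 1, -27/2, -1/3, 81/8, 1/5, -243/80, -1/7, …
ICs: h(0) = 3, h′(0) = 1, h′′(0) = -27, h′′′(0) = -2.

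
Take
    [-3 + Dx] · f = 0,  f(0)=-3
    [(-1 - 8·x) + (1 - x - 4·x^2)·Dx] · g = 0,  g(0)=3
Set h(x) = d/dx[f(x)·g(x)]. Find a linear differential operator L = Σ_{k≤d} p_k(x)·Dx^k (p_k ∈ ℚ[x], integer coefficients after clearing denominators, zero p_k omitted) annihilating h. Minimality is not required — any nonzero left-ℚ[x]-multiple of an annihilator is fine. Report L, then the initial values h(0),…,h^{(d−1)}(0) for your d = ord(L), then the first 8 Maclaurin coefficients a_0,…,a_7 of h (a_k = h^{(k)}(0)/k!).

f: a_k = -3, -9, -27/2, -27/2, -81/8, -243/40, -243/80, -729/560, …
g: a_k = 3, 3, 15, 27, 87, 195, 543, 1323, …
h₀=f·g: eliminate ⇒ L₀, order ≤ 1·1.
h₀' ⇒ L via d/dx closure of L₀.
L = (25 + 48·x - 39·x^2 - 120·x^3 + 144·x^4) + (-4 - x + 33·x^2 + 8·x^3 - 48·x^4)·Dx  (order 1).
h: a_k = -36, -225, -891, -6219/2, -9918, -1224531/40, -730269/8, -149859729/560, …
ICs: h(0) = -36.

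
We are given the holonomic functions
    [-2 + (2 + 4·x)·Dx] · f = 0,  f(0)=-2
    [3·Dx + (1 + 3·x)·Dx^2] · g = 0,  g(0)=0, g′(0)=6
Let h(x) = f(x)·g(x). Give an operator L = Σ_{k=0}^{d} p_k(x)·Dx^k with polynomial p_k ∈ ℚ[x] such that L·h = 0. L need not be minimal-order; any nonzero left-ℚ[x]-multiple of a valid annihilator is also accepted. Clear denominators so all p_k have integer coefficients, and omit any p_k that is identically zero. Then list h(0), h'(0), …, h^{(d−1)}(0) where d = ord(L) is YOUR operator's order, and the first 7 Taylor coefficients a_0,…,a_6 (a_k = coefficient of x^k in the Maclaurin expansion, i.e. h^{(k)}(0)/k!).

L = 3·x + (1 + 2·x)·Dx + (1 + 7·x + 16·x^2 + 12·x^3)·Dx^2  (order 2).
h: a_k = 0, -12, 6, -12, 30, -789/10, 4227/20, …
ICs: h(0) = 0, h′(0) = -12.

f: a_k = -2, -2, 1, -1, 5/4, -7/4, 21/8, …
g: a_k = 0, 6, -9, 18, -81/2, 486/5, -243, …
Product ⇒ symmetric product L₀, ord ≤ 2.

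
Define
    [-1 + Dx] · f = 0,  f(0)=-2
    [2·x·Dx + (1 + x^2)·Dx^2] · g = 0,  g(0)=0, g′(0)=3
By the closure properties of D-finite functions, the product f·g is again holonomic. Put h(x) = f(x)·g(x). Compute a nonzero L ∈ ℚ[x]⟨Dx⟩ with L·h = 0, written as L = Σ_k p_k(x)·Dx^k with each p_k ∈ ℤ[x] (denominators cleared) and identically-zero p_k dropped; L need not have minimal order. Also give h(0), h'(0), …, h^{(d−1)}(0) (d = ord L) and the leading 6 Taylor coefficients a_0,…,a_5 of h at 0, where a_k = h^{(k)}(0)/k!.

f: a_k = -2, -2, -1, -1/3, -1/12, -1/60, …
g: a_k = 0, 3, 0, -1, 0, 3/5, …
Sym-product of L_f,L_g gives L₀ (≤ ord 2).
L = (1 - 2·x + x^2) + (-2 + 2·x - 2·x^2)·Dx + (1 + x^2)·Dx^2  (order 2).
h: a_k = 0, -6, -6, -1, 1, -9/20, …
ICs: h(0) = 0, h′(0) = -6.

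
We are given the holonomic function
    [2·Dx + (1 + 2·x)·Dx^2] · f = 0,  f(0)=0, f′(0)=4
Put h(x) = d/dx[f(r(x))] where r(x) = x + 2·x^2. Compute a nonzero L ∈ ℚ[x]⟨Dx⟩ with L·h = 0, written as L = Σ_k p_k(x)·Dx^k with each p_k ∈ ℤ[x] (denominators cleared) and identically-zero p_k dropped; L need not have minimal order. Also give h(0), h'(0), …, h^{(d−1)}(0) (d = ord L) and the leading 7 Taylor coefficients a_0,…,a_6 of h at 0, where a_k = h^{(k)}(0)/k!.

L = (-2 + 8·x + 16·x^2) + (1 + 6·x + 12·x^2 + 16·x^3)·Dx  (order 1).
h: a_k = 4, 8, -32, 32, 64, -256, 256, …
ICs: h(0) = 4.

f: a_k = 0, 4, -4, 16/3, -8, 64/5, -64/3, …
f∘r: x↦r, Dx↦Dx/r' in L_f ⇒ L₀.
Derive L from L₀ (diff closure).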